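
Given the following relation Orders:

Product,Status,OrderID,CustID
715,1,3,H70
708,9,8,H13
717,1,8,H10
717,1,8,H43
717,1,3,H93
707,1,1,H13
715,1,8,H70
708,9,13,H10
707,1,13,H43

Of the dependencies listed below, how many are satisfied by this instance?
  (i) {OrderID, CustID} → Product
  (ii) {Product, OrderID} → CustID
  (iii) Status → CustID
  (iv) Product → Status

2

(i) {OrderID, CustID} → Product: every LHS value maps to a single RHS value — holds.
(ii) {Product, OrderID} → CustID: (Product=717, OrderID=8): 2 rows → CustID takes values {H10, H43} — violation — fails.
(iii) Status → CustID: Status=1: 7 rows → CustID takes values {H70, H10, H43, H93, H13} — violation; Status=9: 2 rows → CustID takes values {H13, H10} — violation — fails.
(iv) Product → Status: every LHS value maps to a single RHS value — holds.
2 of the 4 dependencies hold.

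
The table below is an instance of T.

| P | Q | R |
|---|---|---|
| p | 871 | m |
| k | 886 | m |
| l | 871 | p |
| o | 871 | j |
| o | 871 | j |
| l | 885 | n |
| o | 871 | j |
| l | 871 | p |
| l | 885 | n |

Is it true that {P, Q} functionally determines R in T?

Yes

(P=p, Q=871): 1 row → R = m ✓
(P=k, Q=886): 1 row → R = m ✓
(P=l, Q=871): 2 rows → R = p, p ✓
(P=o, Q=871): 3 rows → R = j, j, j ✓
(P=l, Q=885): 2 rows → R = n, n ✓
Every {P, Q} value is associated with a single R value, so {P, Q} → R holds.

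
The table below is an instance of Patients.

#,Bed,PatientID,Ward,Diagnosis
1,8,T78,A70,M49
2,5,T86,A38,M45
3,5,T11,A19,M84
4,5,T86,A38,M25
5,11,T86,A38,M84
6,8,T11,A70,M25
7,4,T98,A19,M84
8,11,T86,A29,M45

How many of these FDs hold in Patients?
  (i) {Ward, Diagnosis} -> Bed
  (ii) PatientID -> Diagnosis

(i) {Ward, Diagnosis} -> Bed: (Ward=A19, Diagnosis=M84): rows 3, 7 → Bed takes values {5, 4} — violation — fails.
(ii) PatientID -> Diagnosis: PatientID=T86: rows 2, 4, 5, 8 → Diagnosis takes values {M45, M25, M84} — violation; PatientID=T11: rows 3, 6 → Diagnosis takes values {M84, M25} — violation — fails.
None of the 2 dependencies hold.

0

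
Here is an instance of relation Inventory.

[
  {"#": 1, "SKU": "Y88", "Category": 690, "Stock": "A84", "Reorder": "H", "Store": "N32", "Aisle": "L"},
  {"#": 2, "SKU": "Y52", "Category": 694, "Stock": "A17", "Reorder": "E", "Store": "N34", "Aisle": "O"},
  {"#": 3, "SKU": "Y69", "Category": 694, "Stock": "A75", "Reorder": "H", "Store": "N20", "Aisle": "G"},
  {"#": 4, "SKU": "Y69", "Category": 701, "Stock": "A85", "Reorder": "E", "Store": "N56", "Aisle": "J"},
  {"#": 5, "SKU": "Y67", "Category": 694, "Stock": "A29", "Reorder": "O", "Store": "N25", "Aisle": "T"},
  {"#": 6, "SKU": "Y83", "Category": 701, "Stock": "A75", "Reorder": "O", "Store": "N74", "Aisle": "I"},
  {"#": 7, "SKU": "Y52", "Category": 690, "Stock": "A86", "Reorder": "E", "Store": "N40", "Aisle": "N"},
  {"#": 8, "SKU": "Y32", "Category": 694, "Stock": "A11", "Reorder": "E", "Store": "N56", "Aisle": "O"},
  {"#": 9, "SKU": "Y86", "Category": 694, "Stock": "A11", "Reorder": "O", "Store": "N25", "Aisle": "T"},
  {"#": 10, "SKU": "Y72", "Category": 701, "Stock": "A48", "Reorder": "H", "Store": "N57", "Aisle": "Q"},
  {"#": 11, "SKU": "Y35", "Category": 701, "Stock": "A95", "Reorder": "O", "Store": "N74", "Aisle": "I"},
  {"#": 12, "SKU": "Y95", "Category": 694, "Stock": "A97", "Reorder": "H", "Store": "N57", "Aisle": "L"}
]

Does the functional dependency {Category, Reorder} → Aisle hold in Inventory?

(Category=690, Reorder=H): row 1 → Aisle = L ✓
(Category=694, Reorder=E): rows 2, 8 → Aisle = O, O ✓
(Category=694, Reorder=H): rows 3, 12 → Aisle takes values {G, L} — violation
(Category=701, Reorder=E): row 4 → Aisle = J ✓
(Category=694, Reorder=O): rows 5, 9 → Aisle = T, T ✓
(Category=701, Reorder=O): rows 6, 11 → Aisle = I, I ✓
(Category=690, Reorder=E): row 7 → Aisle = N ✓
(Category=701, Reorder=H): row 10 → Aisle = Q ✓
Two rows agree on {Category, Reorder} but differ on Aisle, so {Category, Reorder} → Aisle does not hold.

No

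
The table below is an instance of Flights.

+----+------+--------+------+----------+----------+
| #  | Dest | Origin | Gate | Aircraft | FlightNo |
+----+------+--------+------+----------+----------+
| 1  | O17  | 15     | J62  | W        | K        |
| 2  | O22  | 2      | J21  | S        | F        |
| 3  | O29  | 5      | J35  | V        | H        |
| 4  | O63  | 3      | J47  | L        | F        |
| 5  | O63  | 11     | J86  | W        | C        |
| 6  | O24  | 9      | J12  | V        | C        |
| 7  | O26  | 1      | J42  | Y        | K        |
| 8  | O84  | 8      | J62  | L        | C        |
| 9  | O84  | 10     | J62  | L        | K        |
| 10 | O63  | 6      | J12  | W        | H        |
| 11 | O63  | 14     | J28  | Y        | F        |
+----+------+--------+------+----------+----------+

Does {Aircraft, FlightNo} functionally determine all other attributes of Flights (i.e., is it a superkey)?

All 11 rows have distinct {Aircraft, FlightNo} values, so {Aircraft, FlightNo} → (all attributes) holds and {Aircraft, FlightNo} is a superkey.

Yes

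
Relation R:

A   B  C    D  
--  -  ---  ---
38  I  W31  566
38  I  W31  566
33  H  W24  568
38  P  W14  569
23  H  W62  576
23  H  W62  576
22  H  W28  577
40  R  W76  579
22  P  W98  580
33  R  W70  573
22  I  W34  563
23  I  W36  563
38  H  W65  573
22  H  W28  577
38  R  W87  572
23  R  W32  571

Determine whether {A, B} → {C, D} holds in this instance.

Yes

(A=38, B=I): 2 rows → {C,D} = (W31, 566), (W31, 566) ✓
(A=33, B=H): 1 row → {C,D} = (W24, 568) ✓
(A=38, B=P): 1 row → {C,D} = (W14, 569) ✓
(A=23, B=H): 2 rows → {C,D} = (W62, 576), (W62, 576) ✓
(A=22, B=H): 2 rows → {C,D} = (W28, 577), (W28, 577) ✓
(A=40, B=R): 1 row → {C,D} = (W76, 579) ✓
(A=22, B=P): 1 row → {C,D} = (W98, 580) ✓
(A=33, B=R): 1 row → {C,D} = (W70, 573) ✓
(A=22, B=I): 1 row → {C,D} = (W34, 563) ✓
(A=23, B=I): 1 row → {C,D} = (W36, 563) ✓
(A=38, B=H): 1 row → {C,D} = (W65, 573) ✓
(A=38, B=R): 1 row → {C,D} = (W87, 572) ✓
(A=23, B=R): 1 row → {C,D} = (W32, 571) ✓
Every {A, B} value is associated with a single {C, D} value, so {A, B} → {C, D} holds.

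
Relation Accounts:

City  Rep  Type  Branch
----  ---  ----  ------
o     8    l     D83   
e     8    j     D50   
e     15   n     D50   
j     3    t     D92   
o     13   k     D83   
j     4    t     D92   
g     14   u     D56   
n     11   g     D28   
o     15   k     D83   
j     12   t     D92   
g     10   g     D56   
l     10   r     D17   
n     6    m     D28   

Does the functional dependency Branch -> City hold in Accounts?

Branch=D83: 3 rows → City = o, o, o ✓
Branch=D50: 2 rows → City = e, e ✓
Branch=D92: 3 rows → City = j, j, j ✓
Branch=D56: 2 rows → City = g, g ✓
Branch=D28: 2 rows → City = n, n ✓
Branch=D17: 1 row → City = l ✓
Every Branch value is associated with a single City value, so Branch -> City holds.

Yes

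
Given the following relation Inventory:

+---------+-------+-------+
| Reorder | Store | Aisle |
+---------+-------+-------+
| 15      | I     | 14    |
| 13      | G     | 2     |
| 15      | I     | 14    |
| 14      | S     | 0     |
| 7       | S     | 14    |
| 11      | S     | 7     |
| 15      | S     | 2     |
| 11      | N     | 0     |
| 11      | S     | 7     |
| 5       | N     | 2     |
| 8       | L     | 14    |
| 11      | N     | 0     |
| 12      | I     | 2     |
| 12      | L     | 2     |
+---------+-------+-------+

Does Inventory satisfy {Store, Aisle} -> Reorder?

Yes

(Store=I, Aisle=14): 2 rows → Reorder = 15, 15 ✓
(Store=G, Aisle=2): 1 row → Reorder = 13 ✓
(Store=S, Aisle=0): 1 row → Reorder = 14 ✓
(Store=S, Aisle=14): 1 row → Reorder = 7 ✓
(Store=S, Aisle=7): 2 rows → Reorder = 11, 11 ✓
(Store=S, Aisle=2): 1 row → Reorder = 15 ✓
(Store=N, Aisle=0): 2 rows → Reorder = 11, 11 ✓
(Store=N, Aisle=2): 1 row → Reorder = 5 ✓
(Store=L, Aisle=14): 1 row → Reorder = 8 ✓
(Store=I, Aisle=2): 1 row → Reorder = 12 ✓
(Store=L, Aisle=2): 1 row → Reorder = 12 ✓
Every {Store, Aisle} value is associated with a single Reorder value, so {Store, Aisle} -> Reorder holds.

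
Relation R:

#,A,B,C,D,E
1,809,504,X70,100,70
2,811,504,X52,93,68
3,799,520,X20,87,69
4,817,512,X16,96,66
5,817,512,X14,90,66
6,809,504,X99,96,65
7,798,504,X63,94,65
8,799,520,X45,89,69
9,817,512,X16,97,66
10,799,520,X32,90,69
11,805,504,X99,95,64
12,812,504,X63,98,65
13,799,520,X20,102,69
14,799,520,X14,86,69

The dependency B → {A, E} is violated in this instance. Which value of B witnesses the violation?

B=504: rows 1, 2, 6, 7, 11, 12 → {A,E} takes values {(809, 70), (811, 68), (809, 65), (798, 65), (805, 64), (812, 65)} — violation
B=520: rows 3, 8, 10, 13, 14 → {A,E} = (799, 69), (799, 69), (799, 69), (799, 69), (799, 69) ✓
B=512: rows 4, 5, 9 → {A,E} = (817, 66), (817, 66), (817, 66) ✓
The only B value with inconsistent RHS is B=504.

504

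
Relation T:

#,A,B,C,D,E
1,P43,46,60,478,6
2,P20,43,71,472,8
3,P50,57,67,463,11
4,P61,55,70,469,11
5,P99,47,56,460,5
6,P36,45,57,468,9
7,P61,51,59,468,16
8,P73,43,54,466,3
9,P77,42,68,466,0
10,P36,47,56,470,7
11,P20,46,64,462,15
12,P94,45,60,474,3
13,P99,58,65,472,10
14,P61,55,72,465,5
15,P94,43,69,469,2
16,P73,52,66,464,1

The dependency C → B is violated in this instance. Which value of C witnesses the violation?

C=60: rows 1, 12 → B takes values {46, 45} — violation
C=71: row 2 → B = 43 ✓
C=67: row 3 → B = 57 ✓
C=70: row 4 → B = 55 ✓
C=56: rows 5, 10 → B = 47, 47 ✓
C=57: row 6 → B = 45 ✓
C=59: row 7 → B = 51 ✓
C=54: row 8 → B = 43 ✓
C=68: row 9 → B = 42 ✓
C=64: row 11 → B = 46 ✓
C=65: row 13 → B = 58 ✓
C=72: row 14 → B = 55 ✓
C=69: row 15 → B = 43 ✓
C=66: row 16 → B = 52 ✓
The only C value with inconsistent B is C=60.

60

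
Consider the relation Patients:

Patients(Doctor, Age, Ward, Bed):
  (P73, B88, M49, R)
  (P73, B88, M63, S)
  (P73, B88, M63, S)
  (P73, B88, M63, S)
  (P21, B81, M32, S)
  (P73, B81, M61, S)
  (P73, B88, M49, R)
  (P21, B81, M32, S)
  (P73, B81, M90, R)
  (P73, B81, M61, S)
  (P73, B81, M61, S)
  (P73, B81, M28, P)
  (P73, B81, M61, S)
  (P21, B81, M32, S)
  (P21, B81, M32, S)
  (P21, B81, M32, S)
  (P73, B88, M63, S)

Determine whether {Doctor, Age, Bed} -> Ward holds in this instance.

(Doctor=P73, Age=B88, Bed=R): 2 rows → Ward = M49, M49 ✓
(Doctor=P73, Age=B88, Bed=S): 4 rows → Ward = M63, M63, M63, M63 ✓
(Doctor=P21, Age=B81, Bed=S): 5 rows → Ward = M32, M32, M32, M32, M32 ✓
(Doctor=P73, Age=B81, Bed=S): 4 rows → Ward = M61, M61, M61, M61 ✓
(Doctor=P73, Age=B81, Bed=R): 1 row → Ward = M90 ✓
(Doctor=P73, Age=B81, Bed=P): 1 row → Ward = M28 ✓
Every {Doctor, Age, Bed} value is associated with a single Ward value, so {Doctor, Age, Bed} -> Ward holds.

Yes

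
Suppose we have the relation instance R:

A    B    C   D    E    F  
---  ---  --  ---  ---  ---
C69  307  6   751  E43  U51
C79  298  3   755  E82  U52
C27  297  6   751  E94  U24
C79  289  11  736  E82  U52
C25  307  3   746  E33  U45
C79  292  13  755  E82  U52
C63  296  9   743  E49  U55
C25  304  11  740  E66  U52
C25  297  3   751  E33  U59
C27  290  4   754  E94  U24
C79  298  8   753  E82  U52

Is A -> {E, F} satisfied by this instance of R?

No

A=C69: 1 row → {E,F} = (E43, U51) ✓
A=C79: 4 rows → {E,F} = (E82, U52), (E82, U52), (E82, U52), (E82, U52) ✓
A=C27: 2 rows → {E,F} = (E94, U24), (E94, U24) ✓
A=C25: 3 rows → {E,F} takes values {(E33, U45), (E66, U52), (E33, U59)} — violation
A=C63: 1 row → {E,F} = (E49, U55) ✓
Two rows agree on A but differ on {E, F}, so A -> {E, F} does not hold.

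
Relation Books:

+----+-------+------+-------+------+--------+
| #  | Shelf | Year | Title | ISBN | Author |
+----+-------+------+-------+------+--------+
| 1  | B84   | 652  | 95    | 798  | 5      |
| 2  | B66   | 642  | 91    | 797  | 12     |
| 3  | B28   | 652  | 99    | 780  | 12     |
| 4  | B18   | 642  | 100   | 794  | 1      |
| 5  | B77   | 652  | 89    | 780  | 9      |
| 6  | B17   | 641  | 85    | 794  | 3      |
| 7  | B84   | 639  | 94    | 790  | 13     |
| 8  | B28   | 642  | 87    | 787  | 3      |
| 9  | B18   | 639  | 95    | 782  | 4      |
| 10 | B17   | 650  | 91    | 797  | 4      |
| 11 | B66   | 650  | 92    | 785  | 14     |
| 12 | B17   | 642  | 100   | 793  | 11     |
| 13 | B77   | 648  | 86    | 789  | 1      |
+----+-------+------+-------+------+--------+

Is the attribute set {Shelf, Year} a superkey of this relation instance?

Yes

All 13 rows have distinct {Shelf, Year} values, so {Shelf, Year} → (all attributes) holds and {Shelf, Year} is a superkey.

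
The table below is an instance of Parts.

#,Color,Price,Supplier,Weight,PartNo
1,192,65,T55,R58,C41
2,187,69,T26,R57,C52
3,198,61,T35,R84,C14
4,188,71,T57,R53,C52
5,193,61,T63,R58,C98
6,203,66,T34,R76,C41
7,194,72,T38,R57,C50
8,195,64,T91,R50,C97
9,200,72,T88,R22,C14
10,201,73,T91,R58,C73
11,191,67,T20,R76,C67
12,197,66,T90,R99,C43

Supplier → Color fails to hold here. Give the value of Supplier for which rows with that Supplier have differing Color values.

T91

Supplier=T55: row 1 → Color = 192 ✓
Supplier=T26: row 2 → Color = 187 ✓
Supplier=T35: row 3 → Color = 198 ✓
Supplier=T57: row 4 → Color = 188 ✓
Supplier=T63: row 5 → Color = 193 ✓
Supplier=T34: row 6 → Color = 203 ✓
Supplier=T38: row 7 → Color = 194 ✓
Supplier=T91: rows 8, 10 → Color takes values {195, 201} — violation
Supplier=T88: row 9 → Color = 200 ✓
Supplier=T20: row 11 → Color = 191 ✓
Supplier=T90: row 12 → Color = 197 ✓
The only Supplier value with inconsistent Color is Supplier=T91.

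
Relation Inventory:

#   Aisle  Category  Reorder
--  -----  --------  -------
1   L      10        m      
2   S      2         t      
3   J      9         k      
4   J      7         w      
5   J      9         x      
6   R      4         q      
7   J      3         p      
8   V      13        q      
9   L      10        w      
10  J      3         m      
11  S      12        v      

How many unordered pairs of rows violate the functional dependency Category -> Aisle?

Category=10: all 2 rows agree on Aisle — 0 pairs.
Category=9: all 2 rows agree on Aisle — 0 pairs.
Category=3: all 2 rows agree on Aisle — 0 pairs.

0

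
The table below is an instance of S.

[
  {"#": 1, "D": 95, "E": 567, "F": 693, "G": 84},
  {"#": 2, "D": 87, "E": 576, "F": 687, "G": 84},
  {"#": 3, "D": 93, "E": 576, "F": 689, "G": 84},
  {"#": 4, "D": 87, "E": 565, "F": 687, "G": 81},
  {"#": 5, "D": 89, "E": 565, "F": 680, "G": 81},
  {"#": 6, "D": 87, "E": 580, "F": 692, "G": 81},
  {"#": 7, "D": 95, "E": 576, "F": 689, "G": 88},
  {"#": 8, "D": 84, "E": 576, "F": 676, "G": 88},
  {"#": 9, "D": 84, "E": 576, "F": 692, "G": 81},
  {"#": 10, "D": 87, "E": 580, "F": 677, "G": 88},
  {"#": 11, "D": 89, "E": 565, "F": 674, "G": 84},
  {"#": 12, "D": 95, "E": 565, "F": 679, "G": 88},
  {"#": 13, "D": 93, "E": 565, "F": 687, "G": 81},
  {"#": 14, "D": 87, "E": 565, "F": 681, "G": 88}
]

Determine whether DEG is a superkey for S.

All 14 rows have distinct DEG values, so DEG → (all attributes) holds and DEG is a superkey.

Yes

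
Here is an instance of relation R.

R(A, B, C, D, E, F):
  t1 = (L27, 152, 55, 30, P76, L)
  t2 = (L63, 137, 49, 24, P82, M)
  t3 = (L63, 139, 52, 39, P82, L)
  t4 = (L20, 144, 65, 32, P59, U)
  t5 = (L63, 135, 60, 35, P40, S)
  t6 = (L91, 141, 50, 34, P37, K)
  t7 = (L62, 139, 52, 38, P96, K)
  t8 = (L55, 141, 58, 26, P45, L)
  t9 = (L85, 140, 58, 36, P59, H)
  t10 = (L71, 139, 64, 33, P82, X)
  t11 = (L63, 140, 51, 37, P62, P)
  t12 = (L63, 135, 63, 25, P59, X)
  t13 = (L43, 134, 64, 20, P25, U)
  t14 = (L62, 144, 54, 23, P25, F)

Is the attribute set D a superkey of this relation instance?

All 14 rows have distinct D values, so D → (all attributes) holds and D is a superkey.

Yes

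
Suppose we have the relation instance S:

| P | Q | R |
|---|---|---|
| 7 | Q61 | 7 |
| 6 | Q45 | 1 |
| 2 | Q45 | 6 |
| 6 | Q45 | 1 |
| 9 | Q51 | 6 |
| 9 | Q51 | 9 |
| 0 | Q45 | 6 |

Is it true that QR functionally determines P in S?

No

(Q=Q61, R=7): 1 row → P = 7 ✓
(Q=Q45, R=1): 2 rows → P = 6, 6 ✓
(Q=Q45, R=6): 2 rows → P takes values {2, 0} — violation
(Q=Q51, R=6): 1 row → P = 9 ✓
(Q=Q51, R=9): 1 row → P = 9 ✓
Two rows agree on QR but differ on P, so QR -> P does not hold.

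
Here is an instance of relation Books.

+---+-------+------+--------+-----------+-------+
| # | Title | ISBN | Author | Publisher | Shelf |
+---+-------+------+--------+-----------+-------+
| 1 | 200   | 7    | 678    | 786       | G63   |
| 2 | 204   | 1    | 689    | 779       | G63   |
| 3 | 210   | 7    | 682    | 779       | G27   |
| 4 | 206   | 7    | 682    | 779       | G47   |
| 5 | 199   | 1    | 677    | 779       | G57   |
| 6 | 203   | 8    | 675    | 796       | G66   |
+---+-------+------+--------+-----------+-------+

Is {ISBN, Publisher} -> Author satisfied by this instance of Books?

(ISBN=7, Publisher=786): row 1 → Author = 678 ✓
(ISBN=1, Publisher=779): rows 2, 5 → Author takes values {689, 677} — violation
(ISBN=7, Publisher=779): rows 3, 4 → Author = 682, 682 ✓
(ISBN=8, Publisher=796): row 6 → Author = 675 ✓
Two rows agree on {ISBN, Publisher} but differ on Author, so {ISBN, Publisher} -> Author does not hold.

No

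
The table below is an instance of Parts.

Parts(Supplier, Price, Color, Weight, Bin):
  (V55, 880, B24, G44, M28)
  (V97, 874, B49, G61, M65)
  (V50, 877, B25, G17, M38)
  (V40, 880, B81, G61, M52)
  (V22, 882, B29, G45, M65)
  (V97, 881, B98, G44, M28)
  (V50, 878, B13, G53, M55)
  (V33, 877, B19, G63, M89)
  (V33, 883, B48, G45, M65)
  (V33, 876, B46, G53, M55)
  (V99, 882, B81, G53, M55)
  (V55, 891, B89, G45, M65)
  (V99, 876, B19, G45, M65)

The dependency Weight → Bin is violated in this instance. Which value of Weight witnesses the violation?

Weight=G44: 2 rows → Bin = M28, M28 ✓
Weight=G61: 2 rows → Bin takes values {M65, M52} — violation
Weight=G17: 1 row → Bin = M38 ✓
Weight=G45: 4 rows → Bin = M65, M65, M65, M65 ✓
Weight=G53: 3 rows → Bin = M55, M55, M55 ✓
Weight=G63: 1 row → Bin = M89 ✓
The only Weight value with inconsistent Bin is Weight=G61.

G61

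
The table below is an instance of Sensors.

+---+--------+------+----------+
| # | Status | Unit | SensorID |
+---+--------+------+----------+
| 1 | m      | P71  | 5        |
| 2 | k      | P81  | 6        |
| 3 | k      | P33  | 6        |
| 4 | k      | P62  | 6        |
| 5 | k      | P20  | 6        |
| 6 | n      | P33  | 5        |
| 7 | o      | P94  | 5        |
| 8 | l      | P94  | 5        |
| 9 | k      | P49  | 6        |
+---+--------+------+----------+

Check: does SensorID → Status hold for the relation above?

SensorID=5: rows 1, 6, 7, 8 → Status takes values {m, n, o, l} — violation
SensorID=6: rows 2, 3, 4, 5, 9 → Status = k, k, k, k, k ✓
Two rows agree on SensorID but differ on Status, so SensorID → Status does not hold.

No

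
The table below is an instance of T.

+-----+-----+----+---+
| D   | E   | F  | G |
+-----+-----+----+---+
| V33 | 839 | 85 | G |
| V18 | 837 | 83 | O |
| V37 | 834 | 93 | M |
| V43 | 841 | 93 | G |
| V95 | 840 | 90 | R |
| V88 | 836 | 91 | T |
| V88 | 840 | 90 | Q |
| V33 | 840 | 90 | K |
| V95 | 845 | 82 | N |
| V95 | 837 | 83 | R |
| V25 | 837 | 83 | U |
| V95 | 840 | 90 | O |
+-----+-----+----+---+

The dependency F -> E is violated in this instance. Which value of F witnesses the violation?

F=85: 1 row → E = 839 ✓
F=83: 3 rows → E = 837, 837, 837 ✓
F=93: 2 rows → E takes values {834, 841} — violation
F=90: 4 rows → E = 840, 840, 840, 840 ✓
F=91: 1 row → E = 836 ✓
F=82: 1 row → E = 845 ✓
The only F value with inconsistent E is F=93.

93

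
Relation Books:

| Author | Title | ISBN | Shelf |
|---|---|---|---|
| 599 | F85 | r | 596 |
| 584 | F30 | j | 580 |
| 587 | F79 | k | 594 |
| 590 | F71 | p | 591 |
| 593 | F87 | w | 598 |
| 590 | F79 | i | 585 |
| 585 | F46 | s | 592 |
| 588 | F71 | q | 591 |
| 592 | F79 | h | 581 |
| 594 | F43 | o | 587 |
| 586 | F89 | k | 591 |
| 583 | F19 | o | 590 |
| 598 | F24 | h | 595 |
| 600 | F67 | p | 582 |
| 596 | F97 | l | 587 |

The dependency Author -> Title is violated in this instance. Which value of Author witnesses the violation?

Author=599: 1 row → Title = F85 ✓
Author=584: 1 row → Title = F30 ✓
Author=587: 1 row → Title = F79 ✓
Author=590: 2 rows → Title takes values {F71, F79} — violation
Author=593: 1 row → Title = F87 ✓
Author=585: 1 row → Title = F46 ✓
Author=588: 1 row → Title = F71 ✓
Author=592: 1 row → Title = F79 ✓
Author=594: 1 row → Title = F43 ✓
Author=586: 1 row → Title = F89 ✓
Author=583: 1 row → Title = F19 ✓
Author=598: 1 row → Title = F24 ✓
Author=600: 1 row → Title = F67 ✓
Author=596: 1 row → Title = F97 ✓
The only Author value with inconsistent Title is Author=590.

590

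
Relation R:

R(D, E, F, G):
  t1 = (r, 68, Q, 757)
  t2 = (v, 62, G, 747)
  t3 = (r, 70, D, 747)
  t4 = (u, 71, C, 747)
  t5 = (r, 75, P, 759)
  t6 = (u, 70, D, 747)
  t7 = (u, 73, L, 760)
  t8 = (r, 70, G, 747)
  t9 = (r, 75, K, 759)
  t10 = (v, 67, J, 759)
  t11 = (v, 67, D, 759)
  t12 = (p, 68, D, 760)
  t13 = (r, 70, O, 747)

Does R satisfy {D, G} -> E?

No

(D=r, G=757): row 1 → E = 68 ✓
(D=v, G=747): row 2 → E = 62 ✓
(D=r, G=747): rows 3, 8, 13 → E = 70, 70, 70 ✓
(D=u, G=747): rows 4, 6 → E takes values {71, 70} — violation
(D=r, G=759): rows 5, 9 → E = 75, 75 ✓
(D=u, G=760): row 7 → E = 73 ✓
(D=v, G=759): rows 10, 11 → E = 67, 67 ✓
(D=p, G=760): row 12 → E = 68 ✓
Two rows agree on {D, G} but differ on E, so {D, G} -> E does not hold.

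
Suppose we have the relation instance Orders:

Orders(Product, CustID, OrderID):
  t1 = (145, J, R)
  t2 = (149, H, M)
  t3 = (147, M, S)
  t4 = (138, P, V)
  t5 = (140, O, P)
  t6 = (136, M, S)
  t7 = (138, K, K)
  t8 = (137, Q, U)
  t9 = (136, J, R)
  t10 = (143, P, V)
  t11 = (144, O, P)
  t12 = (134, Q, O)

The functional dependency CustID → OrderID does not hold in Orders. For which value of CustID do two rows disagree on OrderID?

Q

CustID=J: rows 1, 9 → OrderID = R, R ✓
CustID=H: row 2 → OrderID = M ✓
CustID=M: rows 3, 6 → OrderID = S, S ✓
CustID=P: rows 4, 10 → OrderID = V, V ✓
CustID=O: rows 5, 11 → OrderID = P, P ✓
CustID=K: row 7 → OrderID = K ✓
CustID=Q: rows 8, 12 → OrderID takes values {U, O} — violation
The only CustID value with inconsistent OrderID is CustID=Q.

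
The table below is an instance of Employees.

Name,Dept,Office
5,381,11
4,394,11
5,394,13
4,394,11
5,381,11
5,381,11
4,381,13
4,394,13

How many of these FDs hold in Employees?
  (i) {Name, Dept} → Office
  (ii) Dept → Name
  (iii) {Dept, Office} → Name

0

(i) {Name, Dept} → Office: (Name=4, Dept=394): 3 rows → Office takes values {11, 13} — violation — fails.
(ii) Dept → Name: Dept=381: 4 rows → Name takes values {5, 4} — violation; Dept=394: 4 rows → Name takes values {4, 5} — violation — fails.
(iii) {Dept, Office} → Name: (Dept=394, Office=13): 2 rows → Name takes values {5, 4} — violation — fails.
None of the 3 dependencies hold.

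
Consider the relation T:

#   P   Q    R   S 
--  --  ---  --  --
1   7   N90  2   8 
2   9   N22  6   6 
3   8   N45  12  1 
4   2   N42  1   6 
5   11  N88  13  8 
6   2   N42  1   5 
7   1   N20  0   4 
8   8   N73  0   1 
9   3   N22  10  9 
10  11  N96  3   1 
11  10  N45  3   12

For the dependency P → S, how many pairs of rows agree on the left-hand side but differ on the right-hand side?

2

P=8: all 2 rows agree on S — 0 pairs.
P=2: violating pairs (4,6) — 1 pair.
P=11: violating pairs (5,10) — 1 pair.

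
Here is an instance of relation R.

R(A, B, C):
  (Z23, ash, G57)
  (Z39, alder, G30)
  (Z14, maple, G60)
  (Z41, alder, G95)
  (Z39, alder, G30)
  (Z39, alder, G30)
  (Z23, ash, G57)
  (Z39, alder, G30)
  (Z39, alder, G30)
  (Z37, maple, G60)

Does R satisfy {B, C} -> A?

No

(B=ash, C=G57): 2 rows → A = Z23, Z23 ✓
(B=alder, C=G30): 5 rows → A = Z39, Z39, Z39, Z39, Z39 ✓
(B=maple, C=G60): 2 rows → A takes values {Z14, Z37} — violation
(B=alder, C=G95): 1 row → A = Z41 ✓
Two rows agree on {B, C} but differ on A, so {B, C} -> A does not hold.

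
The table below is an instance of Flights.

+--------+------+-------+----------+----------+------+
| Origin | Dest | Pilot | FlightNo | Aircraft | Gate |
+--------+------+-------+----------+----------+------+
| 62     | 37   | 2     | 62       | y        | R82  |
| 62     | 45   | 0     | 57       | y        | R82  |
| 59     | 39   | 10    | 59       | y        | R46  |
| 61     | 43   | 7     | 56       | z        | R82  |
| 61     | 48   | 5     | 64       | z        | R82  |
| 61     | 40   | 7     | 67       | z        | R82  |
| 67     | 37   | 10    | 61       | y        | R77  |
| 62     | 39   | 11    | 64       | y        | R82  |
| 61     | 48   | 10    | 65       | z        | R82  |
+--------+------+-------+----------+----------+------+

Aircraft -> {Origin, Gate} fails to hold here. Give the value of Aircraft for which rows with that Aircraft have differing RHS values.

y

Aircraft=y: 5 rows → {Origin,Gate} takes values {(62, R82), (59, R46), (67, R77)} — violation
Aircraft=z: 4 rows → {Origin,Gate} = (61, R82), (61, R82), (61, R82), (61, R82) ✓
The only Aircraft value with inconsistent RHS is Aircraft=y.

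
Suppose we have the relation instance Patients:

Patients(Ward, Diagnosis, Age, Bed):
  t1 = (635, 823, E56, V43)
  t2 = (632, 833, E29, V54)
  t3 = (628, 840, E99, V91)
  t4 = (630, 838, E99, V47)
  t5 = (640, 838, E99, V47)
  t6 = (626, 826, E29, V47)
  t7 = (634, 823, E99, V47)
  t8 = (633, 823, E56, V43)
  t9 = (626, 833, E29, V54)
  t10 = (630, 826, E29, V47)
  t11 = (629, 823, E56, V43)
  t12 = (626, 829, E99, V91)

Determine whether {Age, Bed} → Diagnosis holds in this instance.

(Age=E56, Bed=V43): rows 1, 8, 11 → Diagnosis = 823, 823, 823 ✓
(Age=E29, Bed=V54): rows 2, 9 → Diagnosis = 833, 833 ✓
(Age=E99, Bed=V91): rows 3, 12 → Diagnosis takes values {840, 829} — violation
(Age=E99, Bed=V47): rows 4, 5, 7 → Diagnosis takes values {838, 823} — violation
(Age=E29, Bed=V47): rows 6, 10 → Diagnosis = 826, 826 ✓
Two rows agree on {Age, Bed} but differ on Diagnosis, so {Age, Bed} → Diagnosis does not hold.

No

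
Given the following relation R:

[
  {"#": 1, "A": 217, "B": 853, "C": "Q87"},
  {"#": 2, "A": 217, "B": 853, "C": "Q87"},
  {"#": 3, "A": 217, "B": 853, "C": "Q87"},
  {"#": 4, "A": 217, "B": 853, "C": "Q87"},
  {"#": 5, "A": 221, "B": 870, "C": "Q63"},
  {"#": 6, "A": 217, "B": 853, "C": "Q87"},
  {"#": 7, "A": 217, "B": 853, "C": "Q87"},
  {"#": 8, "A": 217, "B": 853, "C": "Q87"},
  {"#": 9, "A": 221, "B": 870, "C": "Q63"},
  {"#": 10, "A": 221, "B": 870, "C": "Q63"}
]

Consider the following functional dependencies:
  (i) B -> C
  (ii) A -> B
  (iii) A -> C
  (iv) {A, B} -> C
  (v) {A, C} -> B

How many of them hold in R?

(i) B -> C: every LHS value maps to a single RHS value — holds.
(ii) A -> B: every LHS value maps to a single RHS value — holds.
(iii) A -> C: every LHS value maps to a single RHS value — holds.
(iv) {A, B} -> C: every LHS value maps to a single RHS value — holds.
(v) {A, C} -> B: every LHS value maps to a single RHS value — holds.
5 of the 5 dependencies hold.

5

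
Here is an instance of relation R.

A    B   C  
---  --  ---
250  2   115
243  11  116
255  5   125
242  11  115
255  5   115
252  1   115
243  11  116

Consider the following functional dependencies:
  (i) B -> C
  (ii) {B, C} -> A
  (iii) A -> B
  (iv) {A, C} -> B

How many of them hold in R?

3

(i) B -> C: B=11: 3 rows → C takes values {116, 115} — violation; B=5: 2 rows → C takes values {125, 115} — violation — fails.
(ii) {B, C} -> A: every LHS value maps to a single RHS value — holds.
(iii) A -> B: every LHS value maps to a single RHS value — holds.
(iv) {A, C} -> B: every LHS value maps to a single RHS value — holds.
3 of the 4 dependencies hold.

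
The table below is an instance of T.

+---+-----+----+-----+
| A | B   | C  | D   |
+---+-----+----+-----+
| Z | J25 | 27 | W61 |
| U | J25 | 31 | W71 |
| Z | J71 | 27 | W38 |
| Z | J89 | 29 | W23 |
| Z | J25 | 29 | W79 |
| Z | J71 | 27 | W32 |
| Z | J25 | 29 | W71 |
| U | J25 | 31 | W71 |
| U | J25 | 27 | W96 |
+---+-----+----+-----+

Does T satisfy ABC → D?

No

(A=Z, B=J25, C=27): 1 row → D = W61 ✓
(A=U, B=J25, C=31): 2 rows → D = W71, W71 ✓
(A=Z, B=J71, C=27): 2 rows → D takes values {W38, W32} — violation
(A=Z, B=J89, C=29): 1 row → D = W23 ✓
(A=Z, B=J25, C=29): 2 rows → D takes values {W79, W71} — violation
(A=U, B=J25, C=27): 1 row → D = W96 ✓
Two rows agree on ABC but differ on D, so ABC → D does not hold.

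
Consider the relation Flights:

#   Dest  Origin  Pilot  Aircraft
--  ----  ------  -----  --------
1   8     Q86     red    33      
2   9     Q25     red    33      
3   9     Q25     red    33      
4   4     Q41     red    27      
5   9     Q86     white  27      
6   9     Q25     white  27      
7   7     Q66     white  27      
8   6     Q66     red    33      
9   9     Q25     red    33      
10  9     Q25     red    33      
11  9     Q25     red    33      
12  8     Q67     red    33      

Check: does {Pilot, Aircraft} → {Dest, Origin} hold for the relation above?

(Pilot=red, Aircraft=33): rows 1, 2, 3, 8, 9, 10, 11, 12 → {Dest,Origin} takes values {(8, Q86), (9, Q25), (6, Q66), (8, Q67)} — violation
(Pilot=red, Aircraft=27): row 4 → {Dest,Origin} = (4, Q41) ✓
(Pilot=white, Aircraft=27): rows 5, 6, 7 → {Dest,Origin} takes values {(9, Q86), (9, Q25), (7, Q66)} — violation
Two rows agree on {Pilot, Aircraft} but differ on {Dest, Origin}, so {Pilot, Aircraft} → {Dest, Origin} does not hold.

No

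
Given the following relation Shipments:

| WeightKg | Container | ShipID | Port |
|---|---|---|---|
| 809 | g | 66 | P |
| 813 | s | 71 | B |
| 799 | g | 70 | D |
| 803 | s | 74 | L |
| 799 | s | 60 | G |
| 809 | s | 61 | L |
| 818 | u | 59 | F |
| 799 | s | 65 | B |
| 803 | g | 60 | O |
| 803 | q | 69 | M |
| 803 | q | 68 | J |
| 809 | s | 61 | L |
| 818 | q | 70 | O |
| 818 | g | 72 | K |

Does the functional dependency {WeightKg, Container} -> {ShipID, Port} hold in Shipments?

No

(WeightKg=809, Container=g): 1 row → {ShipID,Port} = (66, P) ✓
(WeightKg=813, Container=s): 1 row → {ShipID,Port} = (71, B) ✓
(WeightKg=799, Container=g): 1 row → {ShipID,Port} = (70, D) ✓
(WeightKg=803, Container=s): 1 row → {ShipID,Port} = (74, L) ✓
(WeightKg=799, Container=s): 2 rows → {ShipID,Port} takes values {(60, G), (65, B)} — violation
(WeightKg=809, Container=s): 2 rows → {ShipID,Port} = (61, L), (61, L) ✓
(WeightKg=818, Container=u): 1 row → {ShipID,Port} = (59, F) ✓
(WeightKg=803, Container=g): 1 row → {ShipID,Port} = (60, O) ✓
(WeightKg=803, Container=q): 2 rows → {ShipID,Port} takes values {(69, M), (68, J)} — violation
(WeightKg=818, Container=q): 1 row → {ShipID,Port} = (70, O) ✓
(WeightKg=818, Container=g): 1 row → {ShipID,Port} = (72, K) ✓
Two rows agree on {WeightKg, Container} but differ on {ShipID, Port}, so {WeightKg, Container} -> {ShipID, Port} does not hold.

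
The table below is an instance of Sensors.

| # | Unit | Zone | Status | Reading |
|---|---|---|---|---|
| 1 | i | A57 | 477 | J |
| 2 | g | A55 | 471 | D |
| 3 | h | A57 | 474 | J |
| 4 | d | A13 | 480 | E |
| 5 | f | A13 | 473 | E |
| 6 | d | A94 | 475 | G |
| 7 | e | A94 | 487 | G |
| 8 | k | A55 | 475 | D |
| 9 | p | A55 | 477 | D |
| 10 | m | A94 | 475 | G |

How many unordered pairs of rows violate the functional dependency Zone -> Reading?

Zone=A57: all 2 rows agree on Reading — 0 pairs.
Zone=A55: all 3 rows agree on Reading — 0 pairs.
Zone=A13: all 2 rows agree on Reading — 0 pairs.
Zone=A94: all 3 rows agree on Reading — 0 pairs.

0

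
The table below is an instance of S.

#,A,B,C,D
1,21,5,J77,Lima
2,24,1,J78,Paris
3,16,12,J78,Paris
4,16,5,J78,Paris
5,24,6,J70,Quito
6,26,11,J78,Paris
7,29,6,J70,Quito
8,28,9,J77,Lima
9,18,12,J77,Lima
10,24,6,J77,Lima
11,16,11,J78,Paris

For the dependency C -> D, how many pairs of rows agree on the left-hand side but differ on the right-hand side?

C=J77: all 4 rows agree on D — 0 pairs.
C=J78: all 5 rows agree on D — 0 pairs.
C=J70: all 2 rows agree on D — 0 pairs.

0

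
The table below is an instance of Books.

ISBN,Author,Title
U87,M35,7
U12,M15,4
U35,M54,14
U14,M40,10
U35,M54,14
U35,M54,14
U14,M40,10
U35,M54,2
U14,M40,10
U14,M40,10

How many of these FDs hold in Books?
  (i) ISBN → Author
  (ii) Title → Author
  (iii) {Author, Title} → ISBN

3

(i) ISBN → Author: every LHS value maps to a single RHS value — holds.
(ii) Title → Author: every LHS value maps to a single RHS value — holds.
(iii) {Author, Title} → ISBN: every LHS value maps to a single RHS value — holds.
3 of the 3 dependencies hold.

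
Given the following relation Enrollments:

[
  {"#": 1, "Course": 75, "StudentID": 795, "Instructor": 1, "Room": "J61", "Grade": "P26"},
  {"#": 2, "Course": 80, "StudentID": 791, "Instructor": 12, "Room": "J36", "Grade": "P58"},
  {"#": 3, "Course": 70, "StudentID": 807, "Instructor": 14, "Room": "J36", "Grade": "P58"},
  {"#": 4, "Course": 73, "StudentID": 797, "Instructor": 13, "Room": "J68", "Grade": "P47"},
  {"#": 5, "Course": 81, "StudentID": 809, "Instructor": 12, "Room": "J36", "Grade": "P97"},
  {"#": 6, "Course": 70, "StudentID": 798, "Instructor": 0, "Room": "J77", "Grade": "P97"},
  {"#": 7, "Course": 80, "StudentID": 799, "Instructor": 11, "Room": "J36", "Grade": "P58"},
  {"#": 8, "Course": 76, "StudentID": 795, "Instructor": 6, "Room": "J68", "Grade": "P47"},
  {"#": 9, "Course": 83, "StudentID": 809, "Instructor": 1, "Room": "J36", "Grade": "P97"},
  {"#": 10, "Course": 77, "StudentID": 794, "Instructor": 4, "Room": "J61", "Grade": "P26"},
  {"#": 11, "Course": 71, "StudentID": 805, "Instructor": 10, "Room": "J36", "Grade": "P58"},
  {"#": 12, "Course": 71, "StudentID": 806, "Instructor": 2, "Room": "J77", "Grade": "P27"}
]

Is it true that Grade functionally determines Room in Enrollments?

Grade=P26: rows 1, 10 → Room = J61, J61 ✓
Grade=P58: rows 2, 3, 7, 11 → Room = J36, J36, J36, J36 ✓
Grade=P47: rows 4, 8 → Room = J68, J68 ✓
Grade=P97: rows 5, 6, 9 → Room takes values {J36, J77} — violation
Grade=P27: row 12 → Room = J77 ✓
Two rows agree on Grade but differ on Room, so Grade → Room does not hold.

No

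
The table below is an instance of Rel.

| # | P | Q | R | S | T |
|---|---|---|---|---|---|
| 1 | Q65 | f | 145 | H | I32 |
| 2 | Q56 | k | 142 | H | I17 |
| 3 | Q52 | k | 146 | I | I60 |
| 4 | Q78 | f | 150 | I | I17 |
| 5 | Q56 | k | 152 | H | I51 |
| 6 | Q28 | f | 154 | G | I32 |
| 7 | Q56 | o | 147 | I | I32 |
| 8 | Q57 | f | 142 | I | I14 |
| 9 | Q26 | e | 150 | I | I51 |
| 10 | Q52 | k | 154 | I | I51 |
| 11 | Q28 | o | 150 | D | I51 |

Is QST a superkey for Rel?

Yes

All 11 rows have distinct QST values, so QST → (all attributes) holds and QST is a superkey.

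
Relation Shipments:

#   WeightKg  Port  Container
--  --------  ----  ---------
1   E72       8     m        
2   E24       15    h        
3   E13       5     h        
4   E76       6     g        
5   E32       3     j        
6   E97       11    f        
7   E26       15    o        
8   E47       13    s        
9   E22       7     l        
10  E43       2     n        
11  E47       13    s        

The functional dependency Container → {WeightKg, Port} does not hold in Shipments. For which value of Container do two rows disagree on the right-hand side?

Container=m: row 1 → {WeightKg,Port} = (E72, 8) ✓
Container=h: rows 2, 3 → {WeightKg,Port} takes values {(E24, 15), (E13, 5)} — violation
Container=g: row 4 → {WeightKg,Port} = (E76, 6) ✓
Container=j: row 5 → {WeightKg,Port} = (E32, 3) ✓
Container=f: row 6 → {WeightKg,Port} = (E97, 11) ✓
Container=o: row 7 → {WeightKg,Port} = (E26, 15) ✓
Container=s: rows 8, 11 → {WeightKg,Port} = (E47, 13), (E47, 13) ✓
Container=l: row 9 → {WeightKg,Port} = (E22, 7) ✓
Container=n: row 10 → {WeightKg,Port} = (E43, 2) ✓
The only Container value with inconsistent RHS is Container=h.

h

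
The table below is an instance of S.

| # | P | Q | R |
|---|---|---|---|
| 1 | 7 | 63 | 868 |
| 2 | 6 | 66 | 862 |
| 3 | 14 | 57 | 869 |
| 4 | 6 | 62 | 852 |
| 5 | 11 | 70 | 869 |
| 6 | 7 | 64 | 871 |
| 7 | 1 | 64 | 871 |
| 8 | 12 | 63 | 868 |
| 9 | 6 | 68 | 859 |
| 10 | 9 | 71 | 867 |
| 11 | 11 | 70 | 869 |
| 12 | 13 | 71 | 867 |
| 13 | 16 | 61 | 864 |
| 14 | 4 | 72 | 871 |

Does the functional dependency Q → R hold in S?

Yes

Q=63: rows 1, 8 → R = 868, 868 ✓
Q=66: row 2 → R = 862 ✓
Q=57: row 3 → R = 869 ✓
Q=62: row 4 → R = 852 ✓
Q=70: rows 5, 11 → R = 869, 869 ✓
Q=64: rows 6, 7 → R = 871, 871 ✓
Q=68: row 9 → R = 859 ✓
Q=71: rows 10, 12 → R = 867, 867 ✓
Q=61: row 13 → R = 864 ✓
Q=72: row 14 → R = 871 ✓
Every Q value is associated with a single R value, so Q → R holds.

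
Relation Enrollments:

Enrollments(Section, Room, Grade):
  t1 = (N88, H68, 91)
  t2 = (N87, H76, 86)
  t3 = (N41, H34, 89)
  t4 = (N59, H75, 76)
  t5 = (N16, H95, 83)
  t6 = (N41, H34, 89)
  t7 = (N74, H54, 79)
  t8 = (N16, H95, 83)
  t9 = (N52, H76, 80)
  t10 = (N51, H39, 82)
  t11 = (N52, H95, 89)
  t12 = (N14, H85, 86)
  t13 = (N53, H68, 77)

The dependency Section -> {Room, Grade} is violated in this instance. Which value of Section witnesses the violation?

Section=N88: row 1 → {Room,Grade} = (H68, 91) ✓
Section=N87: row 2 → {Room,Grade} = (H76, 86) ✓
Section=N41: rows 3, 6 → {Room,Grade} = (H34, 89), (H34, 89) ✓
Section=N59: row 4 → {Room,Grade} = (H75, 76) ✓
Section=N16: rows 5, 8 → {Room,Grade} = (H95, 83), (H95, 83) ✓
Section=N74: row 7 → {Room,Grade} = (H54, 79) ✓
Section=N52: rows 9, 11 → {Room,Grade} takes values {(H76, 80), (H95, 89)} — violation
Section=N51: row 10 → {Room,Grade} = (H39, 82) ✓
Section=N14: row 12 → {Room,Grade} = (H85, 86) ✓
Section=N53: row 13 → {Room,Grade} = (H68, 77) ✓
The only Section value with inconsistent RHS is Section=N52.

N52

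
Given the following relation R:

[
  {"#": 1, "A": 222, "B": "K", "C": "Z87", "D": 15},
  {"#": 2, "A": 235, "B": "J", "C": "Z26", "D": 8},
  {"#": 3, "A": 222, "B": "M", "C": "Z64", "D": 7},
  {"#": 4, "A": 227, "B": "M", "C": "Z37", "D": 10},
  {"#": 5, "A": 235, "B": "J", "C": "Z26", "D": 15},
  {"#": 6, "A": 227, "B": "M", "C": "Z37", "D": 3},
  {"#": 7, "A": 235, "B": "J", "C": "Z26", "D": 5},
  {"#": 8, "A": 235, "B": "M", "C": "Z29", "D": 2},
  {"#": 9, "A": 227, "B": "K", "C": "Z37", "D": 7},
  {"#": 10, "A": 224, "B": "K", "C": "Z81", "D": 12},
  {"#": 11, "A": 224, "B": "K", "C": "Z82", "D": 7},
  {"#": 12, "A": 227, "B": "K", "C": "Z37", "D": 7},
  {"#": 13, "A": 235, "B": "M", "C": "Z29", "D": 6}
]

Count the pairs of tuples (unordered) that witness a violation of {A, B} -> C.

1

(A=235, B=J): all 3 rows agree on C — 0 pairs.
(A=227, B=M): all 2 rows agree on C — 0 pairs.
(A=235, B=M): all 2 rows agree on C — 0 pairs.
(A=227, B=K): all 2 rows agree on C — 0 pairs.
(A=224, B=K): violating pairs (10,11) — 1 pair.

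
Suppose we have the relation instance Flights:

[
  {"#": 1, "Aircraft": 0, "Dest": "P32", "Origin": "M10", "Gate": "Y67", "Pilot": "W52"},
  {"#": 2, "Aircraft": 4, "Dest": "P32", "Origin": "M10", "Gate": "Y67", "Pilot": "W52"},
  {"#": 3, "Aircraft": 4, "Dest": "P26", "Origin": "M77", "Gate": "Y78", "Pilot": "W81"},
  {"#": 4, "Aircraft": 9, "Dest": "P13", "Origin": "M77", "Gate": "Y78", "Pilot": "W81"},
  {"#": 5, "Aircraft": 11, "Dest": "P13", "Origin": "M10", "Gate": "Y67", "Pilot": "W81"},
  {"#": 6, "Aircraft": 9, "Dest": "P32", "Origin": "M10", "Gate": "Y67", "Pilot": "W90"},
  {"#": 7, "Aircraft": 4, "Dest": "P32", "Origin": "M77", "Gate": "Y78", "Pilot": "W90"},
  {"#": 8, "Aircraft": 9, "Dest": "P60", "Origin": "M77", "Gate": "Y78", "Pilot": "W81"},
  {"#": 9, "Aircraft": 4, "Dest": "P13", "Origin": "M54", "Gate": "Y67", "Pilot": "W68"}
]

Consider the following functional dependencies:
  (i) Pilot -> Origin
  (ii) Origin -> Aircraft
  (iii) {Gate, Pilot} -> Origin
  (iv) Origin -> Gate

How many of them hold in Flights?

(i) Pilot -> Origin: Pilot=W81: rows 3, 4, 5, 8 → Origin takes values {M77, M10} — violation; Pilot=W90: rows 6, 7 → Origin takes values {M10, M77} — violation — fails.
(ii) Origin -> Aircraft: Origin=M10: rows 1, 2, 5, 6 → Aircraft takes values {0, 4, 11, 9} — violation; Origin=M77: rows 3, 4, 7, 8 → Aircraft takes values {4, 9} — violation — fails.
(iii) {Gate, Pilot} -> Origin: every LHS value maps to a single RHS value — holds.
(iv) Origin -> Gate: every LHS value maps to a single RHS value — holds.
2 of the 4 dependencies hold.

2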